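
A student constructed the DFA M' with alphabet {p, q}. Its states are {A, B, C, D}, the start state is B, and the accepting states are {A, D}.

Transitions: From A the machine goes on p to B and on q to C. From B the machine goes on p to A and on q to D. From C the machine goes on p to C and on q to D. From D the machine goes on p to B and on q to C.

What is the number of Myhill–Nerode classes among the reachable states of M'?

All states are reachable from the start state.
Initial partition by acceptance: {A,D} | {B,C}.
Split {B,C} by δ(·,p) → {B} and {C}.
Stable partition: {A,D} | {B} | {C} — 3 equivalence classes.

3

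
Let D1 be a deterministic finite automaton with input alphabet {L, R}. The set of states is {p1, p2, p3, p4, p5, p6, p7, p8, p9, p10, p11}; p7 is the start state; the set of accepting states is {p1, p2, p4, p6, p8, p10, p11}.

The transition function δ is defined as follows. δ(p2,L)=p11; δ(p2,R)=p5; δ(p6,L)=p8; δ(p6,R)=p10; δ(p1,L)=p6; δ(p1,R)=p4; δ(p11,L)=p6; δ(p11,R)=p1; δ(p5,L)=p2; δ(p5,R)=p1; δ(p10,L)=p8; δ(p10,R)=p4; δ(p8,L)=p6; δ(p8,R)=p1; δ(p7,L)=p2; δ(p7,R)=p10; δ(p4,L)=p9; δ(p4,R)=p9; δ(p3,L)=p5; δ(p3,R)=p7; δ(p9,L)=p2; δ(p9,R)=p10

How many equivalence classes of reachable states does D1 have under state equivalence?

Reachable states from the start: {p1,p2,p4,p5,p6,p7,p8,p9,p10,p11}. Unreachable: {p3} — drop them.
P0 = {p1,p2,p4,p6,p8,p10,p11} | {p5,p7,p9}.
On input L, block {p1,p2,p4,p6,p8,p10,p11} splits into {p1,p2,p6,p8,p10,p11} and {p4}.
Split {p1,p2,p6,p8,p10,p11} by δ(·,R) → {p6,p8,p11} and {p1,p10} and {p2}.
Stable partition: {p6,p8,p11} | {p5,p7,p9} | {p4} | {p1,p10} | {p2} — 5 equivalence classes.

5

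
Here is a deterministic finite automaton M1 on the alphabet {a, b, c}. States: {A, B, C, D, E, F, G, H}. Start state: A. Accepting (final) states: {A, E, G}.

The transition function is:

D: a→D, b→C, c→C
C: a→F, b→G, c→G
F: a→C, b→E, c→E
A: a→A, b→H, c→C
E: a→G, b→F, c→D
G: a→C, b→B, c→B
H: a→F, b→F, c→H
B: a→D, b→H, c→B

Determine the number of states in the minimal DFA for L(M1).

8

Every state is reachable, so we keep all 8.
Start with accepting vs non-accepting: {A,E,G} | {B,C,D,F,H}.
Split {A,E,G} by δ(·,a) → {A,E} and {G}.
Refine {A,E} on symbol a: members go to different blocks, giving {A} and {E}.
Refine {B,C,D,F,H} on symbol b: members go to different blocks, giving {B,D,H} and {C} and {F}.
On input a, block {B,D,H} splits into {B,D} and {H}.
Split {B,D} by δ(·,b) → {B} and {D}.
No further refinement is possible. Final partition (8 blocks): {A} | {B} | {G} | {E} | {C} | {F} | {H} | {D}.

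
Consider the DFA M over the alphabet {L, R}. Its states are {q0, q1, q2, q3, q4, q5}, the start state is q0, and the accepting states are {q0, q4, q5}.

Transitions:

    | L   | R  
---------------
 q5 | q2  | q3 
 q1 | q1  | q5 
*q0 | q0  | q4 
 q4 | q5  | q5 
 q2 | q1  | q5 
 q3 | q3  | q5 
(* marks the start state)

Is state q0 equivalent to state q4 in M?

All states are reachable from the start state.
Start with accepting vs non-accepting: {q0,q4,q5} | {q1,q2,q3}.
Split {q0,q4,q5} by δ(·,L) → {q0,q4} and {q5}.
Refine {q0,q4} on symbol L: members go to different blocks, giving {q0} and {q4}.
Stable partition: {q0} | {q1,q2,q3} | {q5} | {q4} — 4 equivalence classes.
q0 and q4 end up in different blocks, so they are distinguishable. For instance, the string 'LL' is accepted from only q0.

No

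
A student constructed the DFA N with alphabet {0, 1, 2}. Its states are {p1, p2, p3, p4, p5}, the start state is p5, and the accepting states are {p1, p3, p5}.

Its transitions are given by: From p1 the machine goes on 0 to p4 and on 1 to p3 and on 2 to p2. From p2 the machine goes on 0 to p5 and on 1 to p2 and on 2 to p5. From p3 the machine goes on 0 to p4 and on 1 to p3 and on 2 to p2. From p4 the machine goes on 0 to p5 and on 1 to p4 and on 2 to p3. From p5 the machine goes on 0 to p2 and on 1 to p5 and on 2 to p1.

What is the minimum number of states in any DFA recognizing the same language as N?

Initial partition by acceptance: {p1,p3,p5} | {p2,p4}.
On input 2, block {p1,p3,p5} splits into {p1,p3} and {p5}.
Refine {p2,p4} on symbol 2: members go to different blocks, giving {p2} and {p4}.
The partition is now stable with 4 blocks: {p1,p3} | {p2} | {p5} | {p4}.

4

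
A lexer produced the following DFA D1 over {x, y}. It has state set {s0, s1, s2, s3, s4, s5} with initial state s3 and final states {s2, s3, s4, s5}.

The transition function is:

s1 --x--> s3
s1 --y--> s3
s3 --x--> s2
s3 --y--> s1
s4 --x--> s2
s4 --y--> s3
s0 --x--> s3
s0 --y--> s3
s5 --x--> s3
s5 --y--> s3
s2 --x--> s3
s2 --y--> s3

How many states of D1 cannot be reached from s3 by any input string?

Starting at s3 and following transitions, the reachable set is {s1, s2, s3}. That leaves s0, s4, s5 unreachable — 3 in total.

3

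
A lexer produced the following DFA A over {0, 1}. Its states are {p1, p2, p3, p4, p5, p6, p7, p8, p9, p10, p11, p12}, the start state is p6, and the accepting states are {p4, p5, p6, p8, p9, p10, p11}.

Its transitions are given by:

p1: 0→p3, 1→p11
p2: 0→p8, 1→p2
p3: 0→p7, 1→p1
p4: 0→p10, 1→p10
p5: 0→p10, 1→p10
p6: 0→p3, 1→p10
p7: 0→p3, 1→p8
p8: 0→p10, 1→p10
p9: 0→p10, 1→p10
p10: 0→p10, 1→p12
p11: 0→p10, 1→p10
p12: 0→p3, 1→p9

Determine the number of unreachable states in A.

3

Starting at p6 and following transitions, the reachable set is {p1, p3, p6, p7, p8, p9, p10, p11, p12}. That leaves p2, p4, p5 unreachable — 3 in total.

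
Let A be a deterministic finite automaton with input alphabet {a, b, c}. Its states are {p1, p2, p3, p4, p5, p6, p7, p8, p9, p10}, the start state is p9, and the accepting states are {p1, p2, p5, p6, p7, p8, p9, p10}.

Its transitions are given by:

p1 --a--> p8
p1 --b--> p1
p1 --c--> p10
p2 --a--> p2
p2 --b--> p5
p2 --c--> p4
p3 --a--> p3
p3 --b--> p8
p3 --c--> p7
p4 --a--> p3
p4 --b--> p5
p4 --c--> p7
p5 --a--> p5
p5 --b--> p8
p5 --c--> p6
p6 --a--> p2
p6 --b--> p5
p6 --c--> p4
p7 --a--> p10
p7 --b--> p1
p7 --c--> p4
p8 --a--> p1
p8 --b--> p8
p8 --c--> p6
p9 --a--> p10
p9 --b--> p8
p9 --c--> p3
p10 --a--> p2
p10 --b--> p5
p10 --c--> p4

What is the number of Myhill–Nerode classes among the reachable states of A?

All states are reachable from the start state.
P0 = {p1,p2,p5,p6,p7,p8,p9,p10} | {p3,p4}.
Refine {p1,p2,p5,p6,p7,p8,p9,p10} on symbol c: members go to different blocks, giving {p2,p6,p7,p9,p10} and {p1,p5,p8}.
No further refinement is possible. Final partition (3 blocks): {p2,p6,p7,p9,p10} | {p3,p4} | {p1,p5,p8}.

3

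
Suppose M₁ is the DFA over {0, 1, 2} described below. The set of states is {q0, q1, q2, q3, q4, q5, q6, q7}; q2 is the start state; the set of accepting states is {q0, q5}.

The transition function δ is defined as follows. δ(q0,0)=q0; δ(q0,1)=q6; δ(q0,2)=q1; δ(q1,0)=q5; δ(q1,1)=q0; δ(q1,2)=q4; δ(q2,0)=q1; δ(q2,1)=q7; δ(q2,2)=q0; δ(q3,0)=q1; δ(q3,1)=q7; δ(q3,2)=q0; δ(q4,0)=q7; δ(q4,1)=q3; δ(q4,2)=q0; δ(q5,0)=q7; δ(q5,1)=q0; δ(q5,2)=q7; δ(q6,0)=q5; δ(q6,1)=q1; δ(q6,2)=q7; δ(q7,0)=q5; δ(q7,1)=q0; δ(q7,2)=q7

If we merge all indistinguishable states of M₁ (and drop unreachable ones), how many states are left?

Start with accepting vs non-accepting: {q0,q5} | {q1,q2,q3,q4,q6,q7}.
On input 0, block {q0,q5} splits into {q0} and {q5}.
Split {q1,q2,q3,q4,q6,q7} by δ(·,0) → {q1,q6,q7} and {q2,q3,q4}.
Split {q1,q6,q7} by δ(·,1) → {q1,q7} and {q6}.
On input 2, block {q1,q7} splits into {q1} and {q7}.
Split {q2,q3,q4} by δ(·,0) → {q2,q3} and {q4}.
The partition is now stable with 7 blocks: {q0} | {q1} | {q5} | {q2,q3} | {q6} | {q7} | {q4}.

7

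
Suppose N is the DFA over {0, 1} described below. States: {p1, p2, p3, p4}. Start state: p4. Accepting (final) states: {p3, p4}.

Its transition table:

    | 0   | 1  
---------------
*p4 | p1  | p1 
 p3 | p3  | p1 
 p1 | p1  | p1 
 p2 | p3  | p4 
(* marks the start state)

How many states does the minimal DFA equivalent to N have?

Reachable states from the start: {p1,p4}. Unreachable: {p2,p3} — drop them.
Initial partition by acceptance: {p4} | {p1}.
Stable partition: {p4} | {p1} — 2 equivalence classes.

2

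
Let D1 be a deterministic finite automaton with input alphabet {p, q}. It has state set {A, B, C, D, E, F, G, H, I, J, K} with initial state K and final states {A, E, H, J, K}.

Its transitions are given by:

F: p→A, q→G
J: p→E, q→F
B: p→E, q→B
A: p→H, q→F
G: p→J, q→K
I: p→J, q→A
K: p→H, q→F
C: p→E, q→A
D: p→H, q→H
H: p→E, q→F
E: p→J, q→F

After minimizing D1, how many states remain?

States {B,C,D,I} cannot be reached from the start state, so discard them.
Initial partition by acceptance: {A,E,H,J,K} | {F,G}.
On input q, block {F,G} splits into {F} and {G}.
The partition is now stable with 3 blocks: {A,E,H,J,K} | {F} | {G}.

3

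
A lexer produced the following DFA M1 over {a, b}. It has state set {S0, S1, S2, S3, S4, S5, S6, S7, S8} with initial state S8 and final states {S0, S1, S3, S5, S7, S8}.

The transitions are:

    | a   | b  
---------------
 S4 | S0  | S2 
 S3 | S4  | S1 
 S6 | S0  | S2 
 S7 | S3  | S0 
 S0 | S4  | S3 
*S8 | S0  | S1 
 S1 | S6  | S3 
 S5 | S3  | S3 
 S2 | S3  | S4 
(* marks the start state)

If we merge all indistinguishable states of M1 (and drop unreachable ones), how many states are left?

3

States {S5,S7} cannot be reached from the start state, so discard them.
Initial partition by acceptance: {S0,S1,S3,S8} | {S2,S4,S6}.
On input a, block {S0,S1,S3,S8} splits into {S0,S1,S3} and {S8}.
Stable partition: {S0,S1,S3} | {S2,S4,S6} | {S8} — 3 equivalence classes.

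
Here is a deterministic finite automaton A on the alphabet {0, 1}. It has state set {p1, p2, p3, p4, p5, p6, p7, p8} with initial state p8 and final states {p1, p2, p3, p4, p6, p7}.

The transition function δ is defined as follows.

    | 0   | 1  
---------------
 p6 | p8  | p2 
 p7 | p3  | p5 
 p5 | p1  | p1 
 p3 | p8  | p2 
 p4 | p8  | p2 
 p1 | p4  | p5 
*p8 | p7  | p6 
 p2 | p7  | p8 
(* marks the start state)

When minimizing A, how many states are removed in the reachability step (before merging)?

Every one of the 8 states is reachable from p8.

0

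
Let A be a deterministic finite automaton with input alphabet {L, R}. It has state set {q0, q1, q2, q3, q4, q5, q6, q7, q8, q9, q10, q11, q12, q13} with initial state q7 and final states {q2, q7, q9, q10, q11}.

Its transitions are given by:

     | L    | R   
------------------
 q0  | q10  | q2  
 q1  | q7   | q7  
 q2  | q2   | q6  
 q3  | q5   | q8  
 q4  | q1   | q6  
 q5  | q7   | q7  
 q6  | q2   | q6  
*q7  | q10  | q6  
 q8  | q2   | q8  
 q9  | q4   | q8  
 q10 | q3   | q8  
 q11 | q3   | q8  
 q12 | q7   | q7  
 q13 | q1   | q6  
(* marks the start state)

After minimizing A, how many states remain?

6

Reachable states from the start: {q2,q3,q5,q6,q7,q8,q10}. Unreachable: {q0,q1,q4,q9,q11,q12,q13} — drop them.
Start with accepting vs non-accepting: {q2,q7,q10} | {q3,q5,q6,q8}.
On input L, block {q2,q7,q10} splits into {q2,q7} and {q10}.
Split {q2,q7} by δ(·,L) → {q2} and {q7}.
On input L, block {q3,q5,q6,q8} splits into {q6,q8} and {q3} and {q5}.
The partition is now stable with 6 blocks: {q2} | {q6,q8} | {q10} | {q7} | {q3} | {q5}.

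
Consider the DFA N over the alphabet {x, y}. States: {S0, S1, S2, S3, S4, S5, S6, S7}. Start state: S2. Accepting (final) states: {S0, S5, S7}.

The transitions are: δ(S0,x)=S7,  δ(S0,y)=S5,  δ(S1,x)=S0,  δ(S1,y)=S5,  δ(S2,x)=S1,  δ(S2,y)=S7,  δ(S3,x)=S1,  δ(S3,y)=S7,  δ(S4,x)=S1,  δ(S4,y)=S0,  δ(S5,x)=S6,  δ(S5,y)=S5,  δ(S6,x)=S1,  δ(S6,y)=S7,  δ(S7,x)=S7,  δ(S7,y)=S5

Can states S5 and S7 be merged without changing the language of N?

Reachable states from the start: {S0,S1,S2,S5,S6,S7}. Unreachable: {S3,S4} — drop them.
Start with accepting vs non-accepting: {S0,S5,S7} | {S1,S2,S6}.
Refine {S0,S5,S7} on symbol x: members go to different blocks, giving {S0,S7} and {S5}.
On input x, block {S1,S2,S6} splits into {S2,S6} and {S1}.
Stable partition: {S0,S7} | {S2,S6} | {S5} | {S1} — 4 equivalence classes.
S5 and S7 end up in different blocks, so they are distinguishable. For instance, the string 'x' is accepted from only S7.

No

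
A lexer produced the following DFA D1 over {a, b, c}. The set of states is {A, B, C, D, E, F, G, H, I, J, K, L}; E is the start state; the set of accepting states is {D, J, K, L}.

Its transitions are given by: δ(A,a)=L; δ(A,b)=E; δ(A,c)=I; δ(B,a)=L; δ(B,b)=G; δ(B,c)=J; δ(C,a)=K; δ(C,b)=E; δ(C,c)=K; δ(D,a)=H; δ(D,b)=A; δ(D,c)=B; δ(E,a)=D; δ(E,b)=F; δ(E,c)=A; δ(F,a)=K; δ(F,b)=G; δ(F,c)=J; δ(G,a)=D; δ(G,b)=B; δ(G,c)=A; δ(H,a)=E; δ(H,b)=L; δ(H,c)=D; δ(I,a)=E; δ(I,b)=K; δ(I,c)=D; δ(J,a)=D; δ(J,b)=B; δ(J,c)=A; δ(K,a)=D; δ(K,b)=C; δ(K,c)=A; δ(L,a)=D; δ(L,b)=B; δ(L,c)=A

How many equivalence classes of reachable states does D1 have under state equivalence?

6

Every state is reachable, so we keep all 12.
Initial partition by acceptance: {D,J,K,L} | {A,B,C,E,F,G,H,I}.
On input a, block {D,J,K,L} splits into {J,K,L} and {D}.
On input a, block {A,B,C,E,F,G,H,I} splits into {A,B,C,F} and {E,G} and {H,I}.
Refine {A,B,C,F} on symbol c: members go to different blocks, giving {B,C,F} and {A}.
The partition is now stable with 6 blocks: {J,K,L} | {B,C,F} | {D} | {E,G} | {H,I} | {A}.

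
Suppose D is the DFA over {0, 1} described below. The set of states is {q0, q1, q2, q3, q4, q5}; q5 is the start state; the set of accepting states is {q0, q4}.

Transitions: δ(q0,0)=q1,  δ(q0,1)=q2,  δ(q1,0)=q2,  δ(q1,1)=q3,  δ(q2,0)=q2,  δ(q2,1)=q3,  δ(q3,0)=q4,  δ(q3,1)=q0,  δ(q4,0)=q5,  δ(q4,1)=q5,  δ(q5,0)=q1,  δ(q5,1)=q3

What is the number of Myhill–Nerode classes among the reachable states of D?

3

All states are reachable from the start state.
P0 = {q0,q4} | {q1,q2,q3,q5}.
On input 0, block {q1,q2,q3,q5} splits into {q1,q2,q5} and {q3}.
Stable partition: {q0,q4} | {q1,q2,q5} | {q3} — 3 equivalence classes.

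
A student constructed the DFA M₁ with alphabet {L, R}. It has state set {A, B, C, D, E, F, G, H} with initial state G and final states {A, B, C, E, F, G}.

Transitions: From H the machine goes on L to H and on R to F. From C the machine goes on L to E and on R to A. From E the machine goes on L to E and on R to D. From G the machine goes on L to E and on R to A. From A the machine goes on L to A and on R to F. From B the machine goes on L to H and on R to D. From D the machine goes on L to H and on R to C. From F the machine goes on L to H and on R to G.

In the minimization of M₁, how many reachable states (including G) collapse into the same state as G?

2

States {B} cannot be reached from the start state, so discard them.
Initial partition by acceptance: {A,C,E,F,G} | {D,H}.
Refine {A,C,E,F,G} on symbol L: members go to different blocks, giving {A,C,E,G} and {F}.
Split {A,C,E,G} by δ(·,R) → {C,G} and {A} and {E}.
Split {D,H} by δ(·,R) → {D} and {H}.
Stable partition: {C,G} | {D} | {F} | {A} | {E} | {H} — 6 equivalence classes.
State G belongs to the block {C,G}, which has 2 states.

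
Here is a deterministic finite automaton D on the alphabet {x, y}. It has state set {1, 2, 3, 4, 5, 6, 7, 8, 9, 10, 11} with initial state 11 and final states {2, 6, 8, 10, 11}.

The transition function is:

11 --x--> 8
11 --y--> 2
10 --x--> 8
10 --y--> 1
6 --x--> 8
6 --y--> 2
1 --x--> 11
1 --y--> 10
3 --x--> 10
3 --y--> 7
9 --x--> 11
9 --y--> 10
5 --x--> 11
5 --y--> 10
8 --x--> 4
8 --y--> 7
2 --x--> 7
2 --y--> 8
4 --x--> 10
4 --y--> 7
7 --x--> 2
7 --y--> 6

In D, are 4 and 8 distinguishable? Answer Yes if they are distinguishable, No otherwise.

First remove the unreachable states {3,5,9}; 8 states remain.
Start with accepting vs non-accepting: {2,6,8,10,11} | {1,4,7}.
Refine {2,6,8,10,11} on symbol x: members go to different blocks, giving {6,10,11} and {2,8}.
Refine {6,10,11} on symbol y: members go to different blocks, giving {6,11} and {10}.
Refine {1,4,7} on symbol x: members go to different blocks, giving {1} and {4} and {7}.
Refine {2,8} on symbol x: members go to different blocks, giving {2} and {8}.
The partition is now stable with 7 blocks: {6,11} | {1} | {2} | {10} | {4} | {7} | {8}.
4 and 8 end up in different blocks, so they are distinguishable. For instance, the string 'ε' is accepted from only 8.

Yes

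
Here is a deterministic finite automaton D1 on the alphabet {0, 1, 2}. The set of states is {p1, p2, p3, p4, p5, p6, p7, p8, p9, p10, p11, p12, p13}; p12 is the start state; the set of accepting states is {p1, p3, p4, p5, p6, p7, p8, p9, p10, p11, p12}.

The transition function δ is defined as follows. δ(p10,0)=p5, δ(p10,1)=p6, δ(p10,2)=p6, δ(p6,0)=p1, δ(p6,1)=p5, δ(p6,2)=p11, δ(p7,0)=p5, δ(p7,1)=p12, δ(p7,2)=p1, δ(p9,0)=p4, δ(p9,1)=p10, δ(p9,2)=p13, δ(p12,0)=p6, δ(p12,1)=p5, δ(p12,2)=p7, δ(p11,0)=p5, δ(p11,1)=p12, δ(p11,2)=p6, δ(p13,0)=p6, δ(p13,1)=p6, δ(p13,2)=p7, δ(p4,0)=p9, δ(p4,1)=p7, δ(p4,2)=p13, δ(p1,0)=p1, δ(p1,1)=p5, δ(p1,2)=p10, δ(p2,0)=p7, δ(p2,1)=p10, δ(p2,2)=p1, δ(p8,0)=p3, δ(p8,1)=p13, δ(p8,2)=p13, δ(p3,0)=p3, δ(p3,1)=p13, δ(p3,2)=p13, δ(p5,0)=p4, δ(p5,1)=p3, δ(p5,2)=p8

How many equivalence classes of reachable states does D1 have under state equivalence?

First remove the unreachable states {p2}; 12 states remain.
Initial partition by acceptance: {p1,p3,p4,p5,p6,p7,p8,p9,p10,p11,p12} | {p13}.
On input 1, block {p1,p3,p4,p5,p6,p7,p8,p9,p10,p11,p12} splits into {p1,p4,p5,p6,p7,p9,p10,p11,p12} and {p3,p8}.
Split {p1,p4,p5,p6,p7,p9,p10,p11,p12} by δ(·,1) → {p1,p4,p6,p7,p9,p10,p11,p12} and {p5}.
Split {p1,p4,p6,p7,p9,p10,p11,p12} by δ(·,0) → {p1,p4,p6,p9,p12} and {p7,p10,p11}.
Refine {p1,p4,p6,p9,p12} on symbol 1: members go to different blocks, giving {p1,p6,p12} and {p4,p9}.
No further refinement is possible. Final partition (6 blocks): {p1,p6,p12} | {p13} | {p3,p8} | {p5} | {p7,p10,p11} | {p4,p9}.

6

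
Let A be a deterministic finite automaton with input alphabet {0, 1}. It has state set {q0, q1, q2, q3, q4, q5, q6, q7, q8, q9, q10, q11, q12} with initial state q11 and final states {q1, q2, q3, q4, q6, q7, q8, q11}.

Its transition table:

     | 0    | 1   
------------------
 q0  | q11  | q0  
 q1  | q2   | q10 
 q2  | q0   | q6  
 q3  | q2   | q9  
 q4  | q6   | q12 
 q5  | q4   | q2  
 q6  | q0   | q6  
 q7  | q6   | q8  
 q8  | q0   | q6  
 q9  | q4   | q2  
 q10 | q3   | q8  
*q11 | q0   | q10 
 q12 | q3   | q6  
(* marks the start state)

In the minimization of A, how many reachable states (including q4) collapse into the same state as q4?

2

Reachable states from the start: {q0,q2,q3,q4,q6,q8,q9,q10,q11,q12}. Unreachable: {q1,q5,q7} — drop them.
Start with accepting vs non-accepting: {q2,q3,q4,q6,q8,q11} | {q0,q9,q10,q12}.
Refine {q2,q3,q4,q6,q8,q11} on symbol 0: members go to different blocks, giving {q2,q6,q8,q11} and {q3,q4}.
On input 1, block {q2,q6,q8,q11} splits into {q2,q6,q8} and {q11}.
On input 0, block {q0,q9,q10,q12} splits into {q9,q10,q12} and {q0}.
No further refinement is possible. Final partition (5 blocks): {q2,q6,q8} | {q9,q10,q12} | {q3,q4} | {q11} | {q0}.
State q4 belongs to the block {q3,q4}, which has 2 states.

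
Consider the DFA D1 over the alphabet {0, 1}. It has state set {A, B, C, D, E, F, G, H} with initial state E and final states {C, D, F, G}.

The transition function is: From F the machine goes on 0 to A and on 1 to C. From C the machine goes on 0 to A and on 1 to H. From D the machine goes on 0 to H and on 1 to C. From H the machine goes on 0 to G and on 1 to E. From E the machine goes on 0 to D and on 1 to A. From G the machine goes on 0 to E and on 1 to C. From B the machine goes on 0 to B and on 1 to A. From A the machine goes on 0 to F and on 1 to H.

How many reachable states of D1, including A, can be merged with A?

Reachable states from the start: {A,C,D,E,F,G,H}. Unreachable: {B} — drop them.
Start with accepting vs non-accepting: {C,D,F,G} | {A,E,H}.
Refine {C,D,F,G} on symbol 1: members go to different blocks, giving {D,F,G} and {C}.
Stable partition: {D,F,G} | {A,E,H} | {C} — 3 equivalence classes.
State A belongs to the block {A,E,H}, which has 3 states.

3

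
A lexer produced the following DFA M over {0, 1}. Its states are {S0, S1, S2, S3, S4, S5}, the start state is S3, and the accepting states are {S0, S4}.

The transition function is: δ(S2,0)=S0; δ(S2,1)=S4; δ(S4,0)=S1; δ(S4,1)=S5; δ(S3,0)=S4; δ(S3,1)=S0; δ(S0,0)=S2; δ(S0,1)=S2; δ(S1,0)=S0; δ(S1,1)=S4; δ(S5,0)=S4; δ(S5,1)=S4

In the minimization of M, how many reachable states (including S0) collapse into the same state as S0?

All states are reachable from the start state.
Start with accepting vs non-accepting: {S0,S4} | {S1,S2,S3,S5}.
The partition is now stable with 2 blocks: {S0,S4} | {S1,S2,S3,S5}.
The equivalence class containing S0 is {S0,S4}, of size 2.

2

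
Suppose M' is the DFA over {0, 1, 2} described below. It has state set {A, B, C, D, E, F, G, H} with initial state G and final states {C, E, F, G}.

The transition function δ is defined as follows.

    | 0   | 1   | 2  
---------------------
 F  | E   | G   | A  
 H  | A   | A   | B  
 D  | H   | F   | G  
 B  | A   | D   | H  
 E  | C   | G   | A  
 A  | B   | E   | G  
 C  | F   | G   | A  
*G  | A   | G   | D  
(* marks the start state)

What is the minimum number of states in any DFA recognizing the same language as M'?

Every state is reachable, so we keep all 8.
Start with accepting vs non-accepting: {C,E,F,G} | {A,B,D,H}.
Split {C,E,F,G} by δ(·,0) → {C,E,F} and {G}.
Split {A,B,D,H} by δ(·,1) → {A,D} and {B,H}.
No further refinement is possible. Final partition (4 blocks): {C,E,F} | {A,D} | {G} | {B,H}.

4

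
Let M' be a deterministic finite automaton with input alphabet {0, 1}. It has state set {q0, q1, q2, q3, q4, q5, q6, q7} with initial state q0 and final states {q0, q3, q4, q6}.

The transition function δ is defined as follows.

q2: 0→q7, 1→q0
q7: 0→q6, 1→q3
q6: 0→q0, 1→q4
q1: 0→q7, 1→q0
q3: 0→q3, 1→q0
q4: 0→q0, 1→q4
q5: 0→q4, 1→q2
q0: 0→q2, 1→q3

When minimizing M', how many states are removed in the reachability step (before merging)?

2

BFS from q0 reaches {q0, q2, q3, q4, q6, q7}; the 2 state(s) q1, q5 are never visited.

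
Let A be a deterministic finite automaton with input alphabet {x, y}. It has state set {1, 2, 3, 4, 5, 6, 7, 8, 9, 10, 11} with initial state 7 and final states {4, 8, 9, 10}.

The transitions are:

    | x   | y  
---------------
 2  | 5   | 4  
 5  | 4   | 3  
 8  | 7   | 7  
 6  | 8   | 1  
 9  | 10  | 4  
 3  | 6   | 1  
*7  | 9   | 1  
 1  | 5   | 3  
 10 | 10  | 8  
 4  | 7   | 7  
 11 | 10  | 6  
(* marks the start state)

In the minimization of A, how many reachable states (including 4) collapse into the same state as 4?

Reachable states from the start: {1,3,4,5,6,7,8,9,10}. Unreachable: {2,11} — drop them.
P0 = {4,8,9,10} | {1,3,5,6,7}.
Refine {4,8,9,10} on symbol x: members go to different blocks, giving {4,8} and {9,10}.
Split {1,3,5,6,7} by δ(·,x) → {1,3} and {5,6} and {7}.
No further refinement is possible. Final partition (5 blocks): {4,8} | {1,3} | {9,10} | {5,6} | {7}.
The equivalence class containing 4 is {4,8}, of size 2.

2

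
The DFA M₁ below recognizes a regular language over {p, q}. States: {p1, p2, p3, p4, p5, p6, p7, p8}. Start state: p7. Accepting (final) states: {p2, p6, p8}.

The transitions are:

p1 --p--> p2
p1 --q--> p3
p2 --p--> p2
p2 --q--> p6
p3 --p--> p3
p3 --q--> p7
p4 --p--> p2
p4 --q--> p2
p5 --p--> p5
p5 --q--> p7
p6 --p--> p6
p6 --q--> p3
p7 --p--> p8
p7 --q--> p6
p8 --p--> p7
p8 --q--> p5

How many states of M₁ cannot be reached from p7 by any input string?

3

BFS from p7 reaches {p3, p5, p6, p7, p8}; the 3 state(s) p1, p2, p4 are never visited.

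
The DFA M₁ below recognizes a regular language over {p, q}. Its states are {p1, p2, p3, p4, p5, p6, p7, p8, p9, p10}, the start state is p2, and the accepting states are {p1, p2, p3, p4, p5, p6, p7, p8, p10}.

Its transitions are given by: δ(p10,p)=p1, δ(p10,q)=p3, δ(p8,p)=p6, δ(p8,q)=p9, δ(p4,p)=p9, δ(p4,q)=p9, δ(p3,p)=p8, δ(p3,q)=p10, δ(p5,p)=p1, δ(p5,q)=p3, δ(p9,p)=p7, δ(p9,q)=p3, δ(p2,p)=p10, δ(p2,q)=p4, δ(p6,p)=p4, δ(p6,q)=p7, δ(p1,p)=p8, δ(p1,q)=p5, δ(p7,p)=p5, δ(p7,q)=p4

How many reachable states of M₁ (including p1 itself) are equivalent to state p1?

Every state is reachable, so we keep all 10.
Initial partition by acceptance: {p1,p2,p3,p4,p5,p6,p7,p8,p10} | {p9}.
Refine {p1,p2,p3,p4,p5,p6,p7,p8,p10} on symbol p: members go to different blocks, giving {p1,p2,p3,p5,p6,p7,p8,p10} and {p4}.
Split {p1,p2,p3,p5,p6,p7,p8,p10} by δ(·,p) → {p1,p2,p3,p5,p7,p8,p10} and {p6}.
Split {p1,p2,p3,p5,p7,p8,p10} by δ(·,p) → {p1,p2,p3,p5,p7,p10} and {p8}.
Split {p1,p2,p3,p5,p7,p10} by δ(·,p) → {p2,p5,p7,p10} and {p1,p3}.
Split {p2,p5,p7,p10} by δ(·,p) → {p2,p7} and {p5,p10}.
No further refinement is possible. Final partition (7 blocks): {p2,p7} | {p9} | {p4} | {p6} | {p8} | {p1,p3} | {p5,p10}.
State p1 belongs to the block {p1,p3}, which has 2 states.

2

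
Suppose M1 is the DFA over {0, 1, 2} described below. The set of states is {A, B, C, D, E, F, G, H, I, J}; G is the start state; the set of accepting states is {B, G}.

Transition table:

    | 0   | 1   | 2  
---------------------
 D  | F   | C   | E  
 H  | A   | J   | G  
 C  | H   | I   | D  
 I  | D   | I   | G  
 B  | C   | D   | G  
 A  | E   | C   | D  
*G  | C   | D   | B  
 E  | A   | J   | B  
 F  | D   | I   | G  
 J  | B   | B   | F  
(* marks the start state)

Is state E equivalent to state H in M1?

Yes

Every state is reachable, so we keep all 10.
Start with accepting vs non-accepting: {B,G} | {A,C,D,E,F,H,I,J}.
Refine {A,C,D,E,F,H,I,J} on symbol 0: members go to different blocks, giving {A,C,D,E,F,H,I} and {J}.
Refine {A,C,D,E,F,H,I} on symbol 1: members go to different blocks, giving {A,C,D,F,I} and {E,H}.
On input 0, block {A,C,D,F,I} splits into {D,F,I} and {A,C}.
Split {D,F,I} by δ(·,1) → {F,I} and {D}.
On input 1, block {A,C} splits into {A} and {C}.
Stable partition: {B,G} | {F,I} | {J} | {E,H} | {A} | {D} | {C} — 7 equivalence classes.
E and H lie in the same block of the stable partition, so they are equivalent — no string distinguishes them.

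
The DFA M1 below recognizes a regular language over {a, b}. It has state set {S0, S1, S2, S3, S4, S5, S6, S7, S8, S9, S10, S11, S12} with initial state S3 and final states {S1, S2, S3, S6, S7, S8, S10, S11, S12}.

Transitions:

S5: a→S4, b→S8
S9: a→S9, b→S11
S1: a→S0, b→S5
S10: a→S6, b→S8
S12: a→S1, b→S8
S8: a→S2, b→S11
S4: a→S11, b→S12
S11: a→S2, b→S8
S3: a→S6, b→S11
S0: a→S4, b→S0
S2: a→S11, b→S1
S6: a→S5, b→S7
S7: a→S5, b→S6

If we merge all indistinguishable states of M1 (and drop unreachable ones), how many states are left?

9

States {S9,S10} cannot be reached from the start state, so discard them.
Start with accepting vs non-accepting: {S1,S2,S3,S6,S7,S8,S11,S12} | {S0,S4,S5}.
Split {S1,S2,S3,S6,S7,S8,S11,S12} by δ(·,a) → {S2,S3,S8,S11,S12} and {S1,S6,S7}.
On input a, block {S2,S3,S8,S11,S12} splits into {S2,S8,S11} and {S3,S12}.
On input b, block {S2,S8,S11} splits into {S8,S11} and {S2}.
Refine {S0,S4,S5} on symbol a: members go to different blocks, giving {S0,S5} and {S4}.
Refine {S0,S5} on symbol b: members go to different blocks, giving {S0} and {S5}.
Refine {S1,S6,S7} on symbol a: members go to different blocks, giving {S6,S7} and {S1}.
Refine {S3,S12} on symbol a: members go to different blocks, giving {S3} and {S12}.
The partition is now stable with 9 blocks: {S8,S11} | {S0} | {S6,S7} | {S3} | {S2} | {S4} | {S5} | {S1} | {S12}.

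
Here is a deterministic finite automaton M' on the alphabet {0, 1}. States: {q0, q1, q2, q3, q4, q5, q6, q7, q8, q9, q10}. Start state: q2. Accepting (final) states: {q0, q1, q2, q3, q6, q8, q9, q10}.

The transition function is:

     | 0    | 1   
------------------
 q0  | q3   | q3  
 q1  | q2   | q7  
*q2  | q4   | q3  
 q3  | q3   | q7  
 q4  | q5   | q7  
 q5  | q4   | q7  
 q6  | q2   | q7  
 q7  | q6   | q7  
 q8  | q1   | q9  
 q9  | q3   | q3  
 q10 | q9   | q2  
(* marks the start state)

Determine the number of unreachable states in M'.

5

No path from q2 leads to q0, q1, q8, q9, q10; the other 6 states are all reachable.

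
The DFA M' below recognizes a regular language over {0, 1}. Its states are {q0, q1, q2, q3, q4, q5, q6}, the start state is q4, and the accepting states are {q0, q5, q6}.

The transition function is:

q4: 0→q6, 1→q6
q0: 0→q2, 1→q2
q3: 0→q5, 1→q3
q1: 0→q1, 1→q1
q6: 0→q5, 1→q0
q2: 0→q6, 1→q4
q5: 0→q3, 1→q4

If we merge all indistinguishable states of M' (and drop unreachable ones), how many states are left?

States {q1} cannot be reached from the start state, so discard them.
Start with accepting vs non-accepting: {q0,q5,q6} | {q2,q3,q4}.
Refine {q0,q5,q6} on symbol 0: members go to different blocks, giving {q0,q5} and {q6}.
Split {q2,q3,q4} by δ(·,0) → {q2,q4} and {q3}.
Split {q0,q5} by δ(·,0) → {q0} and {q5}.
Refine {q2,q4} on symbol 1: members go to different blocks, giving {q2} and {q4}.
Stable partition: {q0} | {q2} | {q6} | {q3} | {q5} | {q4} — 6 equivalence classes.

6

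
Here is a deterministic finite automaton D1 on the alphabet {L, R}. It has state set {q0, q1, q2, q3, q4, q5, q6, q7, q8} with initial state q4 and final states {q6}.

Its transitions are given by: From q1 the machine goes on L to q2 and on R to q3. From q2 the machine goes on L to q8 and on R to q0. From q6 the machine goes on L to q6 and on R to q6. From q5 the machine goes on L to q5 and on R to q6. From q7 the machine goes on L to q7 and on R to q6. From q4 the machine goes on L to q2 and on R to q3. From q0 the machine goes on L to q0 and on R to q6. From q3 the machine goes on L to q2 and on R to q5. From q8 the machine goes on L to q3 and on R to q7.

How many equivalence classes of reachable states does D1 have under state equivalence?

Reachable states from the start: {q0,q2,q3,q4,q5,q6,q7,q8}. Unreachable: {q1} — drop them.
Initial partition by acceptance: {q6} | {q0,q2,q3,q4,q5,q7,q8}.
Split {q0,q2,q3,q4,q5,q7,q8} by δ(·,R) → {q2,q3,q4,q8} and {q0,q5,q7}.
On input R, block {q2,q3,q4,q8} splits into {q2,q3,q8} and {q4}.
Stable partition: {q6} | {q2,q3,q8} | {q0,q5,q7} | {q4} — 4 equivalence classes.

4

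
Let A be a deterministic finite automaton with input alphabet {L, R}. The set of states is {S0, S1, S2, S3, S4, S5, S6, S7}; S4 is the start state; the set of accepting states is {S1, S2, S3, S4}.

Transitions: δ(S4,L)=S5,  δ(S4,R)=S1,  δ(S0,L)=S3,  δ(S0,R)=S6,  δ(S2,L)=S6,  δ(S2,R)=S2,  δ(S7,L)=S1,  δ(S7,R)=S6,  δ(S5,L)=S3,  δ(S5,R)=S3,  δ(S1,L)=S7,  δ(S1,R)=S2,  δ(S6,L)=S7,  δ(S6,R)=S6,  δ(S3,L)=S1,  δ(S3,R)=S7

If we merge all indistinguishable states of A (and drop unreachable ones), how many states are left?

7

Reachable states from the start: {S1,S2,S3,S4,S5,S6,S7}. Unreachable: {S0} — drop them.
P0 = {S1,S2,S3,S4} | {S5,S6,S7}.
Split {S1,S2,S3,S4} by δ(·,L) → {S1,S2,S4} and {S3}.
Refine {S5,S6,S7} on symbol L: members go to different blocks, giving {S5} and {S6} and {S7}.
On input L, block {S1,S2,S4} splits into {S1} and {S2} and {S4}.
No further refinement is possible. Final partition (7 blocks): {S1} | {S5} | {S3} | {S6} | {S7} | {S2} | {S4}.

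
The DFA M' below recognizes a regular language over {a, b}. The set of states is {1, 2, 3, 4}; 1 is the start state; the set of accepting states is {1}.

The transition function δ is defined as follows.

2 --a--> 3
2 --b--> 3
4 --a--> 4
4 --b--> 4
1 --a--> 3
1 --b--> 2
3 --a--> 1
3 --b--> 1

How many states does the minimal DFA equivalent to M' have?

3

States {4} cannot be reached from the start state, so discard them.
Start with accepting vs non-accepting: {1} | {2,3}.
Refine {2,3} on symbol a: members go to different blocks, giving {2} and {3}.
No further refinement is possible. Final partition (3 blocks): {1} | {2} | {3}.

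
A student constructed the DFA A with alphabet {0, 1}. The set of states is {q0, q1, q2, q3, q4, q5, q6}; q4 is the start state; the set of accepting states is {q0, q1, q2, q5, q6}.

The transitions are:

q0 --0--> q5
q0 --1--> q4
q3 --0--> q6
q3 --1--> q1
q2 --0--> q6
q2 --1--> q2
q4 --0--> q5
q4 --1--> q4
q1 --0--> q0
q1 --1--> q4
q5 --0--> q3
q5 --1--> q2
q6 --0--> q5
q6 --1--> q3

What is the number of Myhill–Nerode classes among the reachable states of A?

7

Every state is reachable, so we keep all 7.
P0 = {q0,q1,q2,q5,q6} | {q3,q4}.
Refine {q0,q1,q2,q5,q6} on symbol 0: members go to different blocks, giving {q0,q1,q2,q6} and {q5}.
Refine {q0,q1,q2,q6} on symbol 0: members go to different blocks, giving {q0,q6} and {q1,q2}.
Refine {q3,q4} on symbol 0: members go to different blocks, giving {q3} and {q4}.
Split {q0,q6} by δ(·,1) → {q0} and {q6}.
Split {q1,q2} by δ(·,0) → {q1} and {q2}.
Stable partition: {q0} | {q3} | {q5} | {q1} | {q4} | {q6} | {q2} — 7 equivalence classes.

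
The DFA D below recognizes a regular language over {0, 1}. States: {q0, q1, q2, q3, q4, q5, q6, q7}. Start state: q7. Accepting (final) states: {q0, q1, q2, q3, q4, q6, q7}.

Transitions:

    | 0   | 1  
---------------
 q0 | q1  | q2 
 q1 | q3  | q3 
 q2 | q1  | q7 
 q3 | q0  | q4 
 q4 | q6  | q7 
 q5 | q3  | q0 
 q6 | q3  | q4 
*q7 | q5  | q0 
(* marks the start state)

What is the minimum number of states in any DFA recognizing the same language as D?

8

All states are reachable from the start state.
Initial partition by acceptance: {q0,q1,q2,q3,q4,q6,q7} | {q5}.
On input 0, block {q0,q1,q2,q3,q4,q6,q7} splits into {q0,q1,q2,q3,q4,q6} and {q7}.
Split {q0,q1,q2,q3,q4,q6} by δ(·,1) → {q0,q1,q3,q6} and {q2,q4}.
Refine {q0,q1,q3,q6} on symbol 1: members go to different blocks, giving {q0,q3,q6} and {q1}.
Refine {q0,q3,q6} on symbol 0: members go to different blocks, giving {q3,q6} and {q0}.
Split {q3,q6} by δ(·,0) → {q3} and {q6}.
Refine {q2,q4} on symbol 0: members go to different blocks, giving {q2} and {q4}.
The partition is now stable with 8 blocks: {q3} | {q5} | {q7} | {q2} | {q1} | {q0} | {q6} | {q4}.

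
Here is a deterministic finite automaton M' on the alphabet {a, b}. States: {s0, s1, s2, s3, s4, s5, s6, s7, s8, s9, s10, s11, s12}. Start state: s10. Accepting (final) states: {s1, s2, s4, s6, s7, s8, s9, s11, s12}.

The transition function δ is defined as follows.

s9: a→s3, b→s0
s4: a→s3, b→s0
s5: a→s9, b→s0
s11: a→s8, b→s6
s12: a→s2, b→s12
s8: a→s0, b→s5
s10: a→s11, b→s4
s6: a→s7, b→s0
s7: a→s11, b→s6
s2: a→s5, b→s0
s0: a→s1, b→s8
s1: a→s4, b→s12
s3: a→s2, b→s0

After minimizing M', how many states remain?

9

Start with accepting vs non-accepting: {s1,s2,s4,s6,s7,s8,s9,s11,s12} | {s0,s3,s5,s10}.
Refine {s1,s2,s4,s6,s7,s8,s9,s11,s12} on symbol a: members go to different blocks, giving {s1,s6,s7,s11,s12} and {s2,s4,s8,s9}.
On input a, block {s1,s6,s7,s11,s12} splits into {s1,s11,s12} and {s6,s7}.
Refine {s1,s11,s12} on symbol b: members go to different blocks, giving {s1,s12} and {s11}.
On input a, block {s0,s3,s5,s10} splits into {s3,s5} and {s0} and {s10}.
On input a, block {s2,s4,s8,s9} splits into {s2,s4,s9} and {s8}.
Split {s6,s7} by δ(·,a) → {s6} and {s7}.
The partition is now stable with 9 blocks: {s1,s12} | {s3,s5} | {s2,s4,s9} | {s6} | {s11} | {s0} | {s10} | {s8} | {s7}.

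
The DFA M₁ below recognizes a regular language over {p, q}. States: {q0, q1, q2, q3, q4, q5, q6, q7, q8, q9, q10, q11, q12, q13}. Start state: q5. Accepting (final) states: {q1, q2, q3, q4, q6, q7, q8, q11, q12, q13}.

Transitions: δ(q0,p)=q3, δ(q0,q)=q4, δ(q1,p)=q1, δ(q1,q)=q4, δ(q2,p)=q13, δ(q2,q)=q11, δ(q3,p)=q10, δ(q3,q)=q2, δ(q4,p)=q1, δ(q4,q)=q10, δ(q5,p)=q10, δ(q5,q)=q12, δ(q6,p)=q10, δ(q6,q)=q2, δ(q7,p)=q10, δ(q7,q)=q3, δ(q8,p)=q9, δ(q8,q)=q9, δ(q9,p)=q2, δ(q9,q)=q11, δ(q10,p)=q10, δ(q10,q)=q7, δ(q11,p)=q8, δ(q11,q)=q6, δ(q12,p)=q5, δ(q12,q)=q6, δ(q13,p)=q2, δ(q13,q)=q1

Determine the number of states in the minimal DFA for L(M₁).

States {q0} cannot be reached from the start state, so discard them.
Start with accepting vs non-accepting: {q1,q2,q3,q4,q6,q7,q8,q11,q12,q13} | {q5,q9,q10}.
Split {q1,q2,q3,q4,q6,q7,q8,q11,q12,q13} by δ(·,p) → {q1,q2,q4,q11,q13} and {q3,q6,q7,q8,q12}.
Refine {q1,q2,q4,q11,q13} on symbol p: members go to different blocks, giving {q1,q2,q4,q13} and {q11}.
On input q, block {q1,q2,q4,q13} splits into {q1,q13} and {q2} and {q4}.
On input p, block {q1,q13} splits into {q1} and {q13}.
Refine {q5,q9,q10} on symbol p: members go to different blocks, giving {q5,q10} and {q9}.
Split {q3,q6,q7,q8,q12} by δ(·,p) → {q3,q6,q7,q12} and {q8}.
Split {q3,q6,q7,q12} by δ(·,q) → {q3,q6} and {q7,q12}.
Stable partition: {q1} | {q5,q10} | {q3,q6} | {q11} | {q2} | {q4} | {q13} | {q9} | {q8} | {q7,q12} — 10 equivalence classes.

10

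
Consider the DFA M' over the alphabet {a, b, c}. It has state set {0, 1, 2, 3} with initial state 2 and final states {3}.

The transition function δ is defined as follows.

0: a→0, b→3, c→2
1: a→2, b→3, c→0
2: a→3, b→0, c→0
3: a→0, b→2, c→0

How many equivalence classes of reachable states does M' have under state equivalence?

States {1} cannot be reached from the start state, so discard them.
Initial partition by acceptance: {3} | {0,2}.
On input a, block {0,2} splits into {0} and {2}.
No further refinement is possible. Final partition (3 blocks): {3} | {0} | {2}.

3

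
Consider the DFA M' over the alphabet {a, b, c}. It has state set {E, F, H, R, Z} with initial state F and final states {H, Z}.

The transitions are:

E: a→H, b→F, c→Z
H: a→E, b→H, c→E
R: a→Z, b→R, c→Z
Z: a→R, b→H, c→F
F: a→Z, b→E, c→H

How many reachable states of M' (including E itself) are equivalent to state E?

3

Initial partition by acceptance: {H,Z} | {E,F,R}.
No further refinement is possible. Final partition (2 blocks): {H,Z} | {E,F,R}.
State E belongs to the block {E,F,R}, which has 3 states.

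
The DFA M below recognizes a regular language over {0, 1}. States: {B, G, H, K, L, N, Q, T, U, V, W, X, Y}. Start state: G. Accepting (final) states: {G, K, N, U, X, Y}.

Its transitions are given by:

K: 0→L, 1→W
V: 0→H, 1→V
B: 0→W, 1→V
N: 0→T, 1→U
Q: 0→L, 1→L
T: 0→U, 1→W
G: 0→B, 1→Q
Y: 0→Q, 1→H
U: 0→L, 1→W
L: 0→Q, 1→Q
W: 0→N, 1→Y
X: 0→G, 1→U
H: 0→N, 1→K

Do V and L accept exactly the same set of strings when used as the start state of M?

No

Reachable states from the start: {B,G,H,K,L,N,Q,T,U,V,W,Y}. Unreachable: {X} — drop them.
P0 = {G,K,N,U,Y} | {B,H,L,Q,T,V,W}.
On input 1, block {G,K,N,U,Y} splits into {G,K,U,Y} and {N}.
On input 0, block {B,H,L,Q,T,V,W} splits into {B,L,Q,V} and {H,W} and {T}.
On input 1, block {G,K,U,Y} splits into {K,U,Y} and {G}.
On input 0, block {B,L,Q,V} splits into {B,V} and {L,Q}.
No further refinement is possible. Final partition (7 blocks): {K,U,Y} | {B,V} | {N} | {H,W} | {T} | {G} | {L,Q}.
V and L end up in different blocks, so they are distinguishable. For instance, the string '00' is accepted from only V.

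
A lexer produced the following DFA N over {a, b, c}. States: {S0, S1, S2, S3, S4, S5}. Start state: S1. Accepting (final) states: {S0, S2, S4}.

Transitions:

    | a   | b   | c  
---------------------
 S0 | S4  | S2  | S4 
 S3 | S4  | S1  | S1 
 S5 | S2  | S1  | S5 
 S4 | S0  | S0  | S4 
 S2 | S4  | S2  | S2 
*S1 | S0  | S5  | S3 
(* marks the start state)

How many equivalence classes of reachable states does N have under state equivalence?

P0 = {S0,S2,S4} | {S1,S3,S5}.
The partition is now stable with 2 blocks: {S0,S2,S4} | {S1,S3,S5}.

2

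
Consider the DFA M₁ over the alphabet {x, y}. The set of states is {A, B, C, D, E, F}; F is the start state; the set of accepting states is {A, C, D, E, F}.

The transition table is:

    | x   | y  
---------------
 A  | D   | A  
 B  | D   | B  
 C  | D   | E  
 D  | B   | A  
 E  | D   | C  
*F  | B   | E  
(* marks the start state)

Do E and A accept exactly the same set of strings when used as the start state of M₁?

Yes

Start with accepting vs non-accepting: {A,C,D,E,F} | {B}.
On input x, block {A,C,D,E,F} splits into {A,C,E} and {D,F}.
The partition is now stable with 3 blocks: {A,C,E} | {B} | {D,F}.
E and A lie in the same block of the stable partition, so they are equivalent — no string distinguishes them.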